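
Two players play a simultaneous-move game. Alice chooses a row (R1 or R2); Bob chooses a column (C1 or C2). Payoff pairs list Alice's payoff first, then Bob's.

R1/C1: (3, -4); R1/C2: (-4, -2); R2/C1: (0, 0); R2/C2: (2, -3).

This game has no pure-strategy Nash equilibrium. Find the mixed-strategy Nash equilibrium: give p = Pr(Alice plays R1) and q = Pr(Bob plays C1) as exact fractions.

In a mixed NE each player is indifferent between their pure strategies, so the opponent's mix sets the indifference.
Bob indifferent between C1 and C2: p·(-4) + (1−p)·0 = p·(-2) + (1−p)·(-3) ⟹ 0 + (-4)p = (-3) + 1p ⟹ p = 3/5.
Alice indifferent between R1 and R2: q·3 + (1−q)·(-4) = q·0 + (1−q)·2 ⟹ (-4) + 7q = 2 + (-2)q ⟹ q = 2/3.

p = 3/5, q = 2/3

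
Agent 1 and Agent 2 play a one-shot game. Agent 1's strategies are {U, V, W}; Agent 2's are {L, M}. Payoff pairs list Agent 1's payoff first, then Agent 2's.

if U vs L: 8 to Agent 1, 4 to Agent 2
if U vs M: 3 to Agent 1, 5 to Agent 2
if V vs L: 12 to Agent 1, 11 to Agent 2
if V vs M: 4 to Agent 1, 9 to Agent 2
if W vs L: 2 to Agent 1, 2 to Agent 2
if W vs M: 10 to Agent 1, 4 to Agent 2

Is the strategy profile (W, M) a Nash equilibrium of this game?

Yes

Holding Agent 2 at M: Agent 1 gets 10 from W, versus 3 from U, 4 from V. No profitable deviation for Agent 1.
Holding Agent 1 at W: Agent 2 gets 4 from M, versus 2 from L. No profitable deviation for Agent 2 either.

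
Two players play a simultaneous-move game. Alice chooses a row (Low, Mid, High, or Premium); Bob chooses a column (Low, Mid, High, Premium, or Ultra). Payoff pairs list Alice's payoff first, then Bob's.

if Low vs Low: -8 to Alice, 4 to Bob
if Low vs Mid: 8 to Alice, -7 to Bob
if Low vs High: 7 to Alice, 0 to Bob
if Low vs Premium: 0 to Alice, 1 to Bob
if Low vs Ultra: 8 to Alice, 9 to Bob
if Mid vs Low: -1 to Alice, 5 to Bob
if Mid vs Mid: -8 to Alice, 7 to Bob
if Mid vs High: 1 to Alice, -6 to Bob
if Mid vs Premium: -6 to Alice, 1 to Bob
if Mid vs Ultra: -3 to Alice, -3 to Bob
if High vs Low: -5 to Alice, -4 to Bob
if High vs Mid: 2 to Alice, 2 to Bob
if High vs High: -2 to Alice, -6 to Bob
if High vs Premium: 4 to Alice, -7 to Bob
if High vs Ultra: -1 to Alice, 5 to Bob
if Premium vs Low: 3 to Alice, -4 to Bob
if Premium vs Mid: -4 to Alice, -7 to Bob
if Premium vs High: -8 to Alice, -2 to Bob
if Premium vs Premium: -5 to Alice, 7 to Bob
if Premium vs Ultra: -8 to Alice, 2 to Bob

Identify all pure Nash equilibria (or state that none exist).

(Low, Ultra)

Find each player's best response to every opponent strategy; NE are the intersections.
Alice's best responses — vs Low: Premium (payoff 3); vs Mid: Low (payoff 8); vs High: Low (payoff 7); vs Premium: High (payoff 4); vs Ultra: Low (payoff 8).
Bob's best responses — vs Low: Ultra (payoff 9); vs Mid: Mid (payoff 7); vs High: Ultra (payoff 5); vs Premium: Premium (payoff 7).
The only mutual best response is (Low, Ultra); neither player gains by switching there.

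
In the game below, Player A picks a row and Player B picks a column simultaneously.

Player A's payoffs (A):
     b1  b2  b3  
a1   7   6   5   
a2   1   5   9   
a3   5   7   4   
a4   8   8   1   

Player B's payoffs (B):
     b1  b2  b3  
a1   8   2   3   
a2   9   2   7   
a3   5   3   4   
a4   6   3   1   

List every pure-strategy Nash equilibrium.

Check mutual best responses: a cell is a NE iff neither player can gain by unilaterally deviating.
Player A's best responses — vs b1: a4 (payoff 8); vs b2: a4 (payoff 8); vs b3: a2 (payoff 9).
Player B's best responses — vs a1: b1 (payoff 8); vs a2: b1 (payoff 9); vs a3: b1 (payoff 5); vs a4: b1 (payoff 6).
The only mutual best response is (a4, b1); neither player gains by switching there.

(a4, b1)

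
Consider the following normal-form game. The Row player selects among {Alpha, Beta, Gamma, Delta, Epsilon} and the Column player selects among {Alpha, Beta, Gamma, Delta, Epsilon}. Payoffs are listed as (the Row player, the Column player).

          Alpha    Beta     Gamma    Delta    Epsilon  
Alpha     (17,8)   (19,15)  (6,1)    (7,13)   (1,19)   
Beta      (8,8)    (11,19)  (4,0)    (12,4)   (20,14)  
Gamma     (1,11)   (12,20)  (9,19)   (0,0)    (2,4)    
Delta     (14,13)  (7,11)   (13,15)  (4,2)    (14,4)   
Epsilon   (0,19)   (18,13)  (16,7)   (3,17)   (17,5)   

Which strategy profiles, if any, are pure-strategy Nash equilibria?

There is no pure-strategy Nash equilibrium

Find each player's best response to every opponent strategy; NE are the intersections.
The Row player's best responses — vs Alpha: Alpha (payoff 17); vs Beta: Alpha (payoff 19); vs Gamma: Epsilon (payoff 16); vs Delta: Beta (payoff 12); vs Epsilon: Beta (payoff 20).
The Column player's best responses — vs Alpha: Epsilon (payoff 19); vs Beta: Beta (payoff 19); vs Gamma: Beta (payoff 20); vs Delta: Gamma (payoff 15); vs Epsilon: Alpha (payoff 19).
No cell has both players best-responding. For instance, the Row player's best reply to Delta is Beta, but against Beta the Column player prefers Beta over Delta.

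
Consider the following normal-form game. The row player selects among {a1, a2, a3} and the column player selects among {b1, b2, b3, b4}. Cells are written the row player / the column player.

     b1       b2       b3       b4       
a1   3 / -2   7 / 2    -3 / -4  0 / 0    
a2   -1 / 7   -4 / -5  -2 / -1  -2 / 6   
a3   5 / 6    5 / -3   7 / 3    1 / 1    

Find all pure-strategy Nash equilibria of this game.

Check mutual best responses: a cell is a NE iff neither player can gain by unilaterally deviating.
The row player's best responses — vs b1: a3 (payoff 5); vs b2: a1 (payoff 7); vs b3: a3 (payoff 7); vs b4: a3 (payoff 1).
The column player's best responses — vs a1: b2 (payoff 2); vs a2: b1 (payoff 7); vs a3: b1 (payoff 6).
Mutual best responses occur at (a1, b2) and (a3, b1); at each, neither player gains by switching.

(a1, b2) and (a3, b1)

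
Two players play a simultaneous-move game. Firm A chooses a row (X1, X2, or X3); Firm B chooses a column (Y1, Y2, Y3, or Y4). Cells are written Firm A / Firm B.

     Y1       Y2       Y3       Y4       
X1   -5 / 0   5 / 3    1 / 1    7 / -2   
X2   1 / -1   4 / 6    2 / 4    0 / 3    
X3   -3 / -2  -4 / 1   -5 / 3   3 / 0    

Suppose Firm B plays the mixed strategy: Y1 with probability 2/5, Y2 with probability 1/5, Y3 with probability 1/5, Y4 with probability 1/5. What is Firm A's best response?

X2

Compute Firm A's expected payoff from each pure strategy against the given mix.
X1: (2/5)·(-5) + (1/5)·5 + (1/5)·1 + (1/5)·7 = 3/5
X2: (2/5)·1 + (1/5)·4 + (1/5)·2 + (1/5)·0 = 8/5
X3: (2/5)·(-3) + (1/5)·(-4) + (1/5)·(-5) + (1/5)·3 = -12/5
Highest expected payoff is 8/5, from X2.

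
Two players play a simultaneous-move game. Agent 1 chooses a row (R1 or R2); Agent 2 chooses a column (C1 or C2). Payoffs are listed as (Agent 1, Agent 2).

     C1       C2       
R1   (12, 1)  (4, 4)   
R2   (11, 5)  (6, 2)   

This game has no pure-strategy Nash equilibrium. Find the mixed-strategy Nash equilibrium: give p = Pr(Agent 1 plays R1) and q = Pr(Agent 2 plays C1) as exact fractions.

Each player's mixing probability is pinned down by making the *other* player indifferent.
Agent 2 indifferent between C1 and C2: p·1 + (1−p)·5 = p·4 + (1−p)·2 ⟹ 5 + (-4)p = 2 + 2p ⟹ p = 1/2.
Agent 1 indifferent between R1 and R2: q·12 + (1−q)·4 = q·11 + (1−q)·6 ⟹ 4 + 8q = 6 + 5q ⟹ q = 2/3.

p = 1/2, q = 2/3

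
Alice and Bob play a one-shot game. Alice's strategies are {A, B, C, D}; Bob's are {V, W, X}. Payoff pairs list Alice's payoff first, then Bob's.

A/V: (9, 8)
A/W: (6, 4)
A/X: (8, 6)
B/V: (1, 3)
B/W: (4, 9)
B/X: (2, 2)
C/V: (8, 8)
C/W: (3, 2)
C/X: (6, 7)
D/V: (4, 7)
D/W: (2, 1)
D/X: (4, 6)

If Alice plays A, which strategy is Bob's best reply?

With Alice fixed at A, Bob's payoffs are: V → 8, W → 4, X → 6.
The maximum is 8, achieved by V.

V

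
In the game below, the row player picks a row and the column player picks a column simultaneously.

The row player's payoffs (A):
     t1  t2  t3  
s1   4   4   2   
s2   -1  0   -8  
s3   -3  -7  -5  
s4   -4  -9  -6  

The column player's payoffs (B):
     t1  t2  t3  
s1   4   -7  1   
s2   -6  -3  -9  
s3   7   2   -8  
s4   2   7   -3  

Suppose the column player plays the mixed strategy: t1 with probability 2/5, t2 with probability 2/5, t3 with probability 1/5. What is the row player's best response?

Compute the row player's expected payoff from each pure strategy against the given mix.
s1: (2/5)·4 + (2/5)·4 + (1/5)·2 = 18/5
s2: (2/5)·(-1) + (2/5)·0 + (1/5)·(-8) = -2
s3: (2/5)·(-3) + (2/5)·(-7) + (1/5)·(-5) = -5
s4: (2/5)·(-4) + (2/5)·(-9) + (1/5)·(-6) = -32/5
Highest expected payoff is 18/5, from s1.

s1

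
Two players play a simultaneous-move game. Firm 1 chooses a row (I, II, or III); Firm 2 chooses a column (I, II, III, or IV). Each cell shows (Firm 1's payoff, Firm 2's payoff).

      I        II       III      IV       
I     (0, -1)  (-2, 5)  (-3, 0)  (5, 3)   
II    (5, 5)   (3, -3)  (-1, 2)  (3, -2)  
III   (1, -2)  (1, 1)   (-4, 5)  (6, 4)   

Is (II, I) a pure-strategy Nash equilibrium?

Holding Firm 2 at I: Firm 1 gets 5 from II, versus 0 from I, 1 from III. No profitable deviation for Firm 1.
Holding Firm 1 at II: Firm 2 gets 5 from I, versus -3 from II, 2 from III, -2 from IV. No profitable deviation for Firm 2 either.

Yes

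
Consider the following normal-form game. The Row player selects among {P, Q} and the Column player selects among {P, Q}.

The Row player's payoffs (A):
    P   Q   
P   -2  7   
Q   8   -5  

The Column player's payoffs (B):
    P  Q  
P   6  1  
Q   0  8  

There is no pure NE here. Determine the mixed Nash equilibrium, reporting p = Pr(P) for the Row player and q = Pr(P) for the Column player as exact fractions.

In a mixed NE each player is indifferent between their pure strategies, so the opponent's mix sets the indifference.
The Column player indifferent between P and Q: p·6 + (1−p)·0 = p·1 + (1−p)·8 ⟹ 0 + 6p = 8 + (-7)p ⟹ p = 8/13.
The Row player indifferent between P and Q: q·(-2) + (1−q)·7 = q·8 + (1−q)·(-5) ⟹ 7 + (-9)q = (-5) + 13q ⟹ q = 6/11.

p = 8/13, q = 6/11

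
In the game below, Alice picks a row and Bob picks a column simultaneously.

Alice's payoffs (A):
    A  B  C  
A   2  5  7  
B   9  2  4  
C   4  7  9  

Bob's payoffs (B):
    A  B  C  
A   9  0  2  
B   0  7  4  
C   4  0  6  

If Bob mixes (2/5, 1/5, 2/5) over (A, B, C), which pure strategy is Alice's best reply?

C

Alice's best reply maximizes expected payoff against the mix.
A: (2/5)·2 + (1/5)·5 + (2/5)·7 = 23/5
B: (2/5)·9 + (1/5)·2 + (2/5)·4 = 28/5
C: (2/5)·4 + (1/5)·7 + (2/5)·9 = 33/5
Highest expected payoff is 33/5, from C.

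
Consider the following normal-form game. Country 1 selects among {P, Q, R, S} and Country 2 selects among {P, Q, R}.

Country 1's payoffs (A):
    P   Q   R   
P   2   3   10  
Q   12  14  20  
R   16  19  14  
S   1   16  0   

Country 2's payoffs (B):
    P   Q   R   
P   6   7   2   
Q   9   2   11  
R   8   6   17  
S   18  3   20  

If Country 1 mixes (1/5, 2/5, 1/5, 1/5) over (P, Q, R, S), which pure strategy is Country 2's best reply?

Compute Country 2's expected payoff from each pure strategy against the given mix.
P: (1/5)·6 + (2/5)·9 + (1/5)·8 + (1/5)·18 = 10
Q: (1/5)·7 + (2/5)·2 + (1/5)·6 + (1/5)·3 = 4
R: (1/5)·2 + (2/5)·11 + (1/5)·17 + (1/5)·20 = 61/5
Highest expected payoff is 61/5, from R.

R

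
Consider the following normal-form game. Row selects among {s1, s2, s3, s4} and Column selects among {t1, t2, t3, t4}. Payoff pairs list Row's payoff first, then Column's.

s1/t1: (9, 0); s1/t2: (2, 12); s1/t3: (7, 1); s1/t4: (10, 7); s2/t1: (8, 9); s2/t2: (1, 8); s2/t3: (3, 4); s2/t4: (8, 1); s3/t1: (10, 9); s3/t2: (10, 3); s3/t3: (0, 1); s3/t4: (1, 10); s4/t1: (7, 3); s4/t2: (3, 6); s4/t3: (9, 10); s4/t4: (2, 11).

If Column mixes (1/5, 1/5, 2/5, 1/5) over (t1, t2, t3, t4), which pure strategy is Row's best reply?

s1

Compute Row's expected payoff from each pure strategy against the given mix.
s1: (1/5)·9 + (1/5)·2 + (2/5)·7 + (1/5)·10 = 7
s2: (1/5)·8 + (1/5)·1 + (2/5)·3 + (1/5)·8 = 23/5
s3: (1/5)·10 + (1/5)·10 + (2/5)·0 + (1/5)·1 = 21/5
s4: (1/5)·7 + (1/5)·3 + (2/5)·9 + (1/5)·2 = 6
Highest expected payoff is 7, from s1.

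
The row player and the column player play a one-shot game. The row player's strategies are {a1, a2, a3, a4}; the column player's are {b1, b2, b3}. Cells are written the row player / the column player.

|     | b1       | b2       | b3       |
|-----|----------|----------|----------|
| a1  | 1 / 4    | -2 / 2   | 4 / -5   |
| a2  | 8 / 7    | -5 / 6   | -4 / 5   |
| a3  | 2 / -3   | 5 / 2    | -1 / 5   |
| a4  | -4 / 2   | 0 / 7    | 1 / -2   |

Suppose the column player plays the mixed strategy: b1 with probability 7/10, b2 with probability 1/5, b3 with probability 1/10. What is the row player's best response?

a2

Compute the row player's expected payoff from each pure strategy against the given mix.
a1: (7/10)·1 + (1/5)·(-2) + (1/10)·4 = 7/10
a2: (7/10)·8 + (1/5)·(-5) + (1/10)·(-4) = 21/5
a3: (7/10)·2 + (1/5)·5 + (1/10)·(-1) = 23/10
a4: (7/10)·(-4) + (1/5)·0 + (1/10)·1 = -27/10
Highest expected payoff is 21/5, from a2.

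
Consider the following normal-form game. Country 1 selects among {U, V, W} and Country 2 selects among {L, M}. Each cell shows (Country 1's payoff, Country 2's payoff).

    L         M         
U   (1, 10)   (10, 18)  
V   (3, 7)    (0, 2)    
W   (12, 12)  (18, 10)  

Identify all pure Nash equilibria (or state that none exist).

Find each player's best response to every opponent strategy; NE are the intersections.
Country 1's best responses — vs L: W (payoff 12); vs M: W (payoff 18).
Country 2's best responses — vs U: M (payoff 18); vs V: L (payoff 7); vs W: L (payoff 12).
The only mutual best response is (W, L); neither player gains by switching there.

(W, L)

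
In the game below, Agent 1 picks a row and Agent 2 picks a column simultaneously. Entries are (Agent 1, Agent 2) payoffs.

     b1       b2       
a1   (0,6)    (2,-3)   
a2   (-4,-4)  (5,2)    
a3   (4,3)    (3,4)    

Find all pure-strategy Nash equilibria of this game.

(a2, b2)

Find each player's best response to every opponent strategy; NE are the intersections.
Agent 1's best responses — vs b1: a3 (payoff 4); vs b2: a2 (payoff 5).
Agent 2's best responses — vs a1: b1 (payoff 6); vs a2: b2 (payoff 2); vs a3: b2 (payoff 4).
The only mutual best response is (a2, b2); neither player gains by switching there.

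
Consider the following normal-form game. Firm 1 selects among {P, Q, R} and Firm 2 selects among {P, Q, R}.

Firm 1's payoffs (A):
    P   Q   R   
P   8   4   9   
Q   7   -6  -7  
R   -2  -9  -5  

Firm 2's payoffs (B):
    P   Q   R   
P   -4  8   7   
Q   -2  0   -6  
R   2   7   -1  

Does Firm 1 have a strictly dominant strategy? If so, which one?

Check whether one of Firm 1's strategies beats all alternatives regardless of what the opponent does.
P strictly dominates: vs P: 8 > each of {7, -2}; vs Q: 4 > each of {-6, -9}; vs R: 9 > each of {-7, -5}.

P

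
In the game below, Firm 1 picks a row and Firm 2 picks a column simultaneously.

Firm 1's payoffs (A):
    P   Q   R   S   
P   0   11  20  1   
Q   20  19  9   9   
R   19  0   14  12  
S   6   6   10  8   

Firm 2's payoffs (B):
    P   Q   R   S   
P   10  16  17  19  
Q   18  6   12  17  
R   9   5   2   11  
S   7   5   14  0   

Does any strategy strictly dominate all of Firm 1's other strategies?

Check whether one of Firm 1's strategies beats all alternatives regardless of what the opponent does.
P is not dominant: against P, Q gives 20 > 0.
Q is not dominant: against R, P gives 20 > 9.
R is not dominant: against P, Q gives 20 > 19.
S is not dominant: against P, Q gives 20 > 6.
No single strategy is best against every opponent action.

None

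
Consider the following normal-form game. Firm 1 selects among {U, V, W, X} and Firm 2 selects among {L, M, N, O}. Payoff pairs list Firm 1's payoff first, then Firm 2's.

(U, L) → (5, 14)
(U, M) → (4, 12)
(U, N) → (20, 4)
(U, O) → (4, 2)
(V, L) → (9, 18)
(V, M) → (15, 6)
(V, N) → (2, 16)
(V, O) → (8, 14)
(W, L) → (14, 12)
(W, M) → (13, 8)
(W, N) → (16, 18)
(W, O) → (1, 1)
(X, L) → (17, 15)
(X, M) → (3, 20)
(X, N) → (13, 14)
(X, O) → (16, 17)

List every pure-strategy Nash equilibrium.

Check mutual best responses: a cell is a NE iff neither player can gain by unilaterally deviating.
Firm 1's best responses — vs L: X (payoff 17); vs M: V (payoff 15); vs N: U (payoff 20); vs O: X (payoff 16).
Firm 2's best responses — vs U: L (payoff 14); vs V: L (payoff 18); vs W: N (payoff 18); vs X: M (payoff 20).
No cell has both players best-responding. For instance, Firm 1's best reply to O is X, but against X Firm 2 prefers M over O.

None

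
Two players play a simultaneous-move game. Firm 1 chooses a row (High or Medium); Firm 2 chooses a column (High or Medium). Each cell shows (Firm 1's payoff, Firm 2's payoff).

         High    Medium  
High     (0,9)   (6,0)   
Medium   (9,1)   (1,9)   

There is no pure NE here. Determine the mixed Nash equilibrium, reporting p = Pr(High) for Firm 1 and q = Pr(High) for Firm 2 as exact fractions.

p = 8/17, q = 5/14

In a mixed NE each player is indifferent between their pure strategies, so the opponent's mix sets the indifference.
Firm 2 indifferent between High and Medium: p·9 + (1−p)·1 = p·0 + (1−p)·9 ⟹ 1 + 8p = 9 + (-9)p ⟹ p = 8/17.
Firm 1 indifferent between High and Medium: q·0 + (1−q)·6 = q·9 + (1−q)·1 ⟹ 6 + (-6)q = 1 + 8q ⟹ q = 5/14.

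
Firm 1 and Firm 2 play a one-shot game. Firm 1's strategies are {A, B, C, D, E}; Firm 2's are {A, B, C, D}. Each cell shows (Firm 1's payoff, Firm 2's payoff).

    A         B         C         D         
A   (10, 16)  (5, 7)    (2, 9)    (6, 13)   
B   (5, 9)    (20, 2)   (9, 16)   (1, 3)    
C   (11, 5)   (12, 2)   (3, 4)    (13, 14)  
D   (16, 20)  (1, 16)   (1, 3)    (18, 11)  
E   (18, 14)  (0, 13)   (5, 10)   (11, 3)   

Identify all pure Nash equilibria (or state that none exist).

(B, C) and (E, A)

A profile is a Nash equilibrium when each player is best-responding to the other.
Firm 1's best responses — vs A: E (payoff 18); vs B: B (payoff 20); vs C: B (payoff 9); vs D: D (payoff 18).
Firm 2's best responses — vs A: A (payoff 16); vs B: C (payoff 16); vs C: D (payoff 14); vs D: A (payoff 20); vs E: A (payoff 14).
Mutual best responses occur at (B, C) and (E, A); at each, neither player gains by switching.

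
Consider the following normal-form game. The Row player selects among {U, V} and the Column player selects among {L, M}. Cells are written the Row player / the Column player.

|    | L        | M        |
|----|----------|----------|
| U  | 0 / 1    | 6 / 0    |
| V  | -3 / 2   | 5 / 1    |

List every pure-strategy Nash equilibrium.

A profile is a Nash equilibrium when each player is best-responding to the other.
The Row player's best responses — vs L: U (payoff 0); vs M: U (payoff 6).
The Column player's best responses — vs U: L (payoff 1); vs V: L (payoff 2).
The only mutual best response is (U, L); neither player gains by switching there.

(U, L)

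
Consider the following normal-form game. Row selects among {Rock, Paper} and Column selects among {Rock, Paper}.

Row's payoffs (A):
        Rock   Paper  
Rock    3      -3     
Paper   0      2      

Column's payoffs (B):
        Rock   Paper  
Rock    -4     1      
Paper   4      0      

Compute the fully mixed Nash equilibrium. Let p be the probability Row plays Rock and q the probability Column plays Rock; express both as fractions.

Each player's mixing probability is pinned down by making the *other* player indifferent.
Column indifferent between Rock and Paper: p·(-4) + (1−p)·4 = p·1 + (1−p)·0 ⟹ 4 + (-8)p = 0 + 1p ⟹ p = 4/9.
Row indifferent between Rock and Paper: q·3 + (1−q)·(-3) = q·0 + (1−q)·2 ⟹ (-3) + 6q = 2 + (-2)q ⟹ q = 5/8.

p = 4/9, q = 5/8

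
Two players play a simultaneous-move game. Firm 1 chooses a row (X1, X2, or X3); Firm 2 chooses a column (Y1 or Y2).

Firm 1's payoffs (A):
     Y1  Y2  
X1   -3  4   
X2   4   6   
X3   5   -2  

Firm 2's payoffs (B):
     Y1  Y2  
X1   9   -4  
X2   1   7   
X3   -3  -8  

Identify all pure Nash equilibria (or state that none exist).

(X2, Y2) and (X3, Y1)

A profile is a Nash equilibrium when each player is best-responding to the other.
Firm 1's best responses — vs Y1: X3 (payoff 5); vs Y2: X2 (payoff 6).
Firm 2's best responses — vs X1: Y1 (payoff 9); vs X2: Y2 (payoff 7); vs X3: Y1 (payoff -3).
Mutual best responses occur at (X2, Y2) and (X3, Y1); at each, neither player gains by switching.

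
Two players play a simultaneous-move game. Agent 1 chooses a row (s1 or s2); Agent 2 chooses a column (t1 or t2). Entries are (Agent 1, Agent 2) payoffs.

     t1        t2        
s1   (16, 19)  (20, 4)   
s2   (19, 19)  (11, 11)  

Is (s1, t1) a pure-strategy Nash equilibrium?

No

Holding Agent 2 at t1: Agent 1 gets 16 from s1 but could get 19 by switching to s2. Agent 1 has a profitable deviation.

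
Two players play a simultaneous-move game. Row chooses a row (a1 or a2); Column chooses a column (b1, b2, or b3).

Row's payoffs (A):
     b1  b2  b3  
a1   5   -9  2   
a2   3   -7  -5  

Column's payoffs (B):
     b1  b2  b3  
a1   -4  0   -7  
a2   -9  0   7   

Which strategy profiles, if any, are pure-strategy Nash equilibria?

There is no pure-strategy Nash equilibrium

A profile is a Nash equilibrium when each player is best-responding to the other.
Row's best responses — vs b1: a1 (payoff 5); vs b2: a2 (payoff -7); vs b3: a1 (payoff 2).
Column's best responses — vs a1: b2 (payoff 0); vs a2: b3 (payoff 7).
No cell has both players best-responding. For instance, Row's best reply to b3 is a1, but against a1 Column prefers b2 over b3.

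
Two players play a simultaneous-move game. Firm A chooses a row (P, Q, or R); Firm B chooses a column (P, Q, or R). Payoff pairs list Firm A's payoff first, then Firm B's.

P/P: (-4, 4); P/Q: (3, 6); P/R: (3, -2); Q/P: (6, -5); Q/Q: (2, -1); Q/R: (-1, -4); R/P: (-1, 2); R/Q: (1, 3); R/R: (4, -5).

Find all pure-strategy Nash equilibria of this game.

Check mutual best responses: a cell is a NE iff neither player can gain by unilaterally deviating.
Firm A's best responses — vs P: Q (payoff 6); vs Q: P (payoff 3); vs R: R (payoff 4).
Firm B's best responses — vs P: Q (payoff 6); vs Q: Q (payoff -1); vs R: Q (payoff 3).
The only mutual best response is (P, Q); neither player gains by switching there.

(P, Q)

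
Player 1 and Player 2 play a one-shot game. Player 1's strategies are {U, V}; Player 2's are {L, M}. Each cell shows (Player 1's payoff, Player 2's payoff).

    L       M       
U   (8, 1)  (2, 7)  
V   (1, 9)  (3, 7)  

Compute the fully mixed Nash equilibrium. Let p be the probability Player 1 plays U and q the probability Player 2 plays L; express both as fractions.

p = 1/4, q = 1/8

In a mixed NE each player is indifferent between their pure strategies, so the opponent's mix sets the indifference.
Player 2 indifferent between L and M: p·1 + (1−p)·9 = p·7 + (1−p)·7 ⟹ 9 + (-8)p = 7 + 0p ⟹ p = 1/4.
Player 1 indifferent between U and V: q·8 + (1−q)·2 = q·1 + (1−q)·3 ⟹ 2 + 6q = 3 + (-2)q ⟹ q = 1/8.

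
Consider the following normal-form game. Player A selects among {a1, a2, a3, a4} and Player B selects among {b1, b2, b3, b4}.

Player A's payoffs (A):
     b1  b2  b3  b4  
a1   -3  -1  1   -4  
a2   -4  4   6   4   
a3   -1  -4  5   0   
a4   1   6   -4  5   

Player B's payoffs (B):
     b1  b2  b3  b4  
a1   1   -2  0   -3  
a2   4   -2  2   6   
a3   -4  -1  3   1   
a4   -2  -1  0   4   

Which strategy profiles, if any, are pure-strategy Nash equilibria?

(a4, b4)

Check mutual best responses: a cell is a NE iff neither player can gain by unilaterally deviating.
Player A's best responses — vs b1: a4 (payoff 1); vs b2: a4 (payoff 6); vs b3: a2 (payoff 6); vs b4: a4 (payoff 5).
Player B's best responses — vs a1: b1 (payoff 1); vs a2: b4 (payoff 6); vs a3: b3 (payoff 3); vs a4: b4 (payoff 4).
The only mutual best response is (a4, b4); neither player gains by switching there.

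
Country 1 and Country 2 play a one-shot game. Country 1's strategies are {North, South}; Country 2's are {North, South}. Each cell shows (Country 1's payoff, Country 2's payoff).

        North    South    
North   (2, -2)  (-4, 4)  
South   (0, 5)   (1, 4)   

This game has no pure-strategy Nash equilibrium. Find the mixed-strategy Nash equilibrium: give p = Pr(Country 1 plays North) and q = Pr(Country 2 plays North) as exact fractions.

p = 1/7, q = 5/7

In a mixed NE each player is indifferent between their pure strategies, so the opponent's mix sets the indifference.
Country 2 indifferent between North and South: p·(-2) + (1−p)·5 = p·4 + (1−p)·4 ⟹ 5 + (-7)p = 4 + 0p ⟹ p = 1/7.
Country 1 indifferent between North and South: q·2 + (1−q)·(-4) = q·0 + (1−q)·1 ⟹ (-4) + 6q = 1 + (-1)q ⟹ q = 5/7.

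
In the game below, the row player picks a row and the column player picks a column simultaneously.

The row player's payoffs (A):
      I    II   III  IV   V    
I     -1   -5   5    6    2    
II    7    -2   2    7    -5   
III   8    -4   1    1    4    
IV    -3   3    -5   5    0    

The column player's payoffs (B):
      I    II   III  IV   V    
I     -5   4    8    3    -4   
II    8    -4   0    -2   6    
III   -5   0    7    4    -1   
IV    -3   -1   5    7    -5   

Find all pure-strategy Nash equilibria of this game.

(I, III)

Find each player's best response to every opponent strategy; NE are the intersections.
The row player's best responses — vs I: III (payoff 8); vs II: IV (payoff 3); vs III: I (payoff 5); vs IV: II (payoff 7); vs V: III (payoff 4).
The column player's best responses — vs I: III (payoff 8); vs II: I (payoff 8); vs III: III (payoff 7); vs IV: IV (payoff 7).
The only mutual best response is (I, III); neither player gains by switching there.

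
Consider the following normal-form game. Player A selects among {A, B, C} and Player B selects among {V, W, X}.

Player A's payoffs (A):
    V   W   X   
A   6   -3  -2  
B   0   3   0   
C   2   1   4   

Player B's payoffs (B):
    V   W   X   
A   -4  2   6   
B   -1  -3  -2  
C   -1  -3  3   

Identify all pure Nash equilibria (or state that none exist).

(C, X)

Find each player's best response to every opponent strategy; NE are the intersections.
Player A's best responses — vs V: A (payoff 6); vs W: B (payoff 3); vs X: C (payoff 4).
Player B's best responses — vs A: X (payoff 6); vs B: V (payoff -1); vs C: X (payoff 3).
The only mutual best response is (C, X); neither player gains by switching there.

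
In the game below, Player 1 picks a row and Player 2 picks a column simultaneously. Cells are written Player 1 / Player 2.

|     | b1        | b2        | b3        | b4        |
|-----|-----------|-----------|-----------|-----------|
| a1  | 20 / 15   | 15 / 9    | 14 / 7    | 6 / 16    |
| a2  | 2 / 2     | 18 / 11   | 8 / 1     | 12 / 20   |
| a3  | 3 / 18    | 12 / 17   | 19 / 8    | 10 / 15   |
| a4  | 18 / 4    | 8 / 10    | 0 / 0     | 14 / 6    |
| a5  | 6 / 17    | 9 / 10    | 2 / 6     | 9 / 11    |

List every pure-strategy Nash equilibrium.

Check mutual best responses: a cell is a NE iff neither player can gain by unilaterally deviating.
Player 1's best responses — vs b1: a1 (payoff 20); vs b2: a2 (payoff 18); vs b3: a3 (payoff 19); vs b4: a4 (payoff 14).
Player 2's best responses — vs a1: b4 (payoff 16); vs a2: b4 (payoff 20); vs a3: b1 (payoff 18); vs a4: b2 (payoff 10); vs a5: b1 (payoff 17).
No cell has both players best-responding. For instance, Player 1's best reply to b4 is a4, but against a4 Player 2 prefers b2 over b4.

There is no pure-strategy Nash equilibrium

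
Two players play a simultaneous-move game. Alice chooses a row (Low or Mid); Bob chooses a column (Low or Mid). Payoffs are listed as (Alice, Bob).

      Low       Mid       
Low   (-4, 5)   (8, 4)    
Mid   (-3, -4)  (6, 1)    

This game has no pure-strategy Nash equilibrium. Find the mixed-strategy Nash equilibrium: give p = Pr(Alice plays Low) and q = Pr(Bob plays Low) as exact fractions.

p = 5/6, q = 2/3

Each player's mixing probability is pinned down by making the *other* player indifferent.
Bob indifferent between Low and Mid: p·5 + (1−p)·(-4) = p·4 + (1−p)·1 ⟹ (-4) + 9p = 1 + 3p ⟹ p = 5/6.
Alice indifferent between Low and Mid: q·(-4) + (1−q)·8 = q·(-3) + (1−q)·6 ⟹ 8 + (-12)q = 6 + (-9)q ⟹ q = 2/3.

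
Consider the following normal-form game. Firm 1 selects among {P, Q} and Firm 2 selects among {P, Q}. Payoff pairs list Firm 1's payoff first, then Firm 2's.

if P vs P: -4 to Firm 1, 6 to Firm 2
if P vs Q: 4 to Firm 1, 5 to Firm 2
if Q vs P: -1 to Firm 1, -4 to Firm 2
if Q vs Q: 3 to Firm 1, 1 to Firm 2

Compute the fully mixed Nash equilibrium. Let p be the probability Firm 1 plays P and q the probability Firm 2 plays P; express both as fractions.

In a mixed NE each player is indifferent between their pure strategies, so the opponent's mix sets the indifference.
Firm 2 indifferent between P and Q: p·6 + (1−p)·(-4) = p·5 + (1−p)·1 ⟹ (-4) + 10p = 1 + 4p ⟹ p = 5/6.
Firm 1 indifferent between P and Q: q·(-4) + (1−q)·4 = q·(-1) + (1−q)·3 ⟹ 4 + (-8)q = 3 + (-4)q ⟹ q = 1/4.

p = 5/6, q = 1/4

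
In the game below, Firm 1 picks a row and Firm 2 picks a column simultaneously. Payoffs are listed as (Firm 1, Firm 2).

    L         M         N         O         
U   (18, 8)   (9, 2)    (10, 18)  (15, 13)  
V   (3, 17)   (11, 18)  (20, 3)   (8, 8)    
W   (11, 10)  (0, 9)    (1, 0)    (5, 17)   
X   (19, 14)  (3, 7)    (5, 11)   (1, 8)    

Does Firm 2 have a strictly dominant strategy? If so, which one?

No strictly dominant strategy

A strategy is strictly dominant if it gives Firm 2 a strictly higher payoff than every other strategy, against every choice by the opponent.
L is not dominant: against U, N gives 18 > 8.
M is not dominant: against U, L gives 8 > 2.
N is not dominant: against V, L gives 17 > 3.
O is not dominant: against U, N gives 18 > 13.
No single strategy is best against every opponent action.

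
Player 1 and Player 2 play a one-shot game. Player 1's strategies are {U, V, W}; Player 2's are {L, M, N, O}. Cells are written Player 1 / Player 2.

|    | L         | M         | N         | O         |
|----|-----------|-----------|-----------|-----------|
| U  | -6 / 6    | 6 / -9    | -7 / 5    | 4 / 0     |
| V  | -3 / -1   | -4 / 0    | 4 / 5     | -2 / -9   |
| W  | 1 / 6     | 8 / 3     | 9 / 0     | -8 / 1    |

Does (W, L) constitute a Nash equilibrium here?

Yes

Holding Player 2 at L: Player 1 gets 1 from W, versus -6 from U, -3 from V. No profitable deviation for Player 1.
Holding Player 1 at W: Player 2 gets 6 from L, versus 3 from M, 0 from N, 1 from O. No profitable deviation for Player 2 either.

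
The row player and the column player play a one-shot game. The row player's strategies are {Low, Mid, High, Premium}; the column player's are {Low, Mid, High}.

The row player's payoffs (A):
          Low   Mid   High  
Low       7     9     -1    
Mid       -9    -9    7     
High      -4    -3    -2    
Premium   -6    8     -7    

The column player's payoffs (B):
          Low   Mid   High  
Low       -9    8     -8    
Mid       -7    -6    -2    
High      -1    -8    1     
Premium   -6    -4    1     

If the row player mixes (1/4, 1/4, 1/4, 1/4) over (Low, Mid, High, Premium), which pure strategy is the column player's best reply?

The column player's best reply maximizes expected payoff against the mix.
Low: (1/4)·(-9) + (1/4)·(-7) + (1/4)·(-1) + (1/4)·(-6) = -23/4
Mid: (1/4)·8 + (1/4)·(-6) + (1/4)·(-8) + (1/4)·(-4) = -5/2
High: (1/4)·(-8) + (1/4)·(-2) + (1/4)·1 + (1/4)·1 = -2
Highest expected payoff is -2, from High.

High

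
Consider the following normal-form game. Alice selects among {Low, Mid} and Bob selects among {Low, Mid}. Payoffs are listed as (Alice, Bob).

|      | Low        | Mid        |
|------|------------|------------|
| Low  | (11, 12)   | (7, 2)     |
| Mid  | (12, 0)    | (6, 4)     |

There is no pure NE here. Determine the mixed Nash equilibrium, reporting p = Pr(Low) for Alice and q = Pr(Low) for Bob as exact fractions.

p = 2/7, q = 1/2

In a mixed NE each player is indifferent between their pure strategies, so the opponent's mix sets the indifference.
Bob indifferent between Low and Mid: p·12 + (1−p)·0 = p·2 + (1−p)·4 ⟹ 0 + 12p = 4 + (-2)p ⟹ p = 2/7.
Alice indifferent between Low and Mid: q·11 + (1−q)·7 = q·12 + (1−q)·6 ⟹ 7 + 4q = 6 + 6q ⟹ q = 1/2.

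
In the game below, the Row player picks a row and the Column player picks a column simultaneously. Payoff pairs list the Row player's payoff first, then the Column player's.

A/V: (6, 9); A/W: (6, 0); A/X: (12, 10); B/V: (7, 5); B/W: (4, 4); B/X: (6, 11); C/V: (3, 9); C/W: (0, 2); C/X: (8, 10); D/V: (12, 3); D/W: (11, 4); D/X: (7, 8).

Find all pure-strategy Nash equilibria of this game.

A profile is a Nash equilibrium when each player is best-responding to the other.
The Row player's best responses — vs V: D (payoff 12); vs W: D (payoff 11); vs X: A (payoff 12).
The Column player's best responses — vs A: X (payoff 10); vs B: X (payoff 11); vs C: X (payoff 10); vs D: X (payoff 8).
The only mutual best response is (A, X); neither player gains by switching there.

(A, X)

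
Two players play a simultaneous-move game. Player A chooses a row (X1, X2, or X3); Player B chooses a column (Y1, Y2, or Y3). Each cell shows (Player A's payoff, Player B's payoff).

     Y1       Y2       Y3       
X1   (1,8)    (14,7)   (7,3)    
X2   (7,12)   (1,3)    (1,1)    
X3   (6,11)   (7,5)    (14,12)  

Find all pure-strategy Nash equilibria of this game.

Check mutual best responses: a cell is a NE iff neither player can gain by unilaterally deviating.
Player A's best responses — vs Y1: X2 (payoff 7); vs Y2: X1 (payoff 14); vs Y3: X3 (payoff 14).
Player B's best responses — vs X1: Y1 (payoff 8); vs X2: Y1 (payoff 12); vs X3: Y3 (payoff 12).
Mutual best responses occur at (X2, Y1) and (X3, Y3); at each, neither player gains by switching.

(X2, Y1) and (X3, Y3)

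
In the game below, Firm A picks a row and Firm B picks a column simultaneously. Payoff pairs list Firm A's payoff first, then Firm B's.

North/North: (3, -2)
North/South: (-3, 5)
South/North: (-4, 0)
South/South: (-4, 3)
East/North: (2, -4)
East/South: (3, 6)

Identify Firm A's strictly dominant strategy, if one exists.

No strictly dominant strategy

A strategy is strictly dominant if it gives Firm A a strictly higher payoff than every other strategy, against every choice by the opponent.
North is not dominant: against South, East gives 3 > -3.
South is not dominant: against North, North gives 3 > -4.
East is not dominant: against North, North gives 3 > 2.
No single strategy is best against every opponent action.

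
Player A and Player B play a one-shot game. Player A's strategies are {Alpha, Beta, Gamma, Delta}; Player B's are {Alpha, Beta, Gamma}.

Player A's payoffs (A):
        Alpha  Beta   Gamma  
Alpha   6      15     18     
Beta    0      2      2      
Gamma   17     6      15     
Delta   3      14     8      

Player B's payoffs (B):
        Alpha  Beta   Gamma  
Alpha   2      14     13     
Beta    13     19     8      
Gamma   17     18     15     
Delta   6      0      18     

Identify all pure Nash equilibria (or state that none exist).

A profile is a Nash equilibrium when each player is best-responding to the other.
Player A's best responses — vs Alpha: Gamma (payoff 17); vs Beta: Alpha (payoff 15); vs Gamma: Alpha (payoff 18).
Player B's best responses — vs Alpha: Beta (payoff 14); vs Beta: Beta (payoff 19); vs Gamma: Beta (payoff 18); vs Delta: Gamma (payoff 18).
The only mutual best response is (Alpha, Beta); neither player gains by switching there.

(Alpha, Beta)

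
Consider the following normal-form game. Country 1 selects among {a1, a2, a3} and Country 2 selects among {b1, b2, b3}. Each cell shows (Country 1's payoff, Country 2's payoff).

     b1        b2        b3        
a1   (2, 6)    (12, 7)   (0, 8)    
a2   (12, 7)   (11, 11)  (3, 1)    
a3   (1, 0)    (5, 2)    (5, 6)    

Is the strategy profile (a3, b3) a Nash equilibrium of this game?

Holding Country 2 at b3: Country 1 gets 5 from a3, versus 0 from a1, 3 from a2. No profitable deviation for Country 1.
Holding Country 1 at a3: Country 2 gets 6 from b3, versus 0 from b1, 2 from b2. No profitable deviation for Country 2 either.

Yes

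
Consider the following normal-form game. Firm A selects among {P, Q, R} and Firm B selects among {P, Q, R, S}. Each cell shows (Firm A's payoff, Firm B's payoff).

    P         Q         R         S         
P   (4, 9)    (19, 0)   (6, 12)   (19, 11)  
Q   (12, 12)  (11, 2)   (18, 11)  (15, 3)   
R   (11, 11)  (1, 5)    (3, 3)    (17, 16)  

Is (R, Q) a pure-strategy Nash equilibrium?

No

Holding Firm B at Q: Firm A gets 1 from R but could get 19 by switching to P. Firm A has a profitable deviation.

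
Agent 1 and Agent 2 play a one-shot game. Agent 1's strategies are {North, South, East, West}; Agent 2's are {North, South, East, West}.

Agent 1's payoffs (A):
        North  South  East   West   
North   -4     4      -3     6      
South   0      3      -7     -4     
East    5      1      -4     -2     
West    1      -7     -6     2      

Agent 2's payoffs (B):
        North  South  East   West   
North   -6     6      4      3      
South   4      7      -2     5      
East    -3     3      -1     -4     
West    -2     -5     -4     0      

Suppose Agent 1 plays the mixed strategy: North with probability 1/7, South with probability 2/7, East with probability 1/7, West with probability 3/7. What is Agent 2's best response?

West

Compute Agent 2's expected payoff from each pure strategy against the given mix.
North: (1/7)·(-6) + (2/7)·4 + (1/7)·(-3) + (3/7)·(-2) = -1
South: (1/7)·6 + (2/7)·7 + (1/7)·3 + (3/7)·(-5) = 8/7
East: (1/7)·4 + (2/7)·(-2) + (1/7)·(-1) + (3/7)·(-4) = -13/7
West: (1/7)·3 + (2/7)·5 + (1/7)·(-4) + (3/7)·0 = 9/7
Highest expected payoff is 9/7, from West.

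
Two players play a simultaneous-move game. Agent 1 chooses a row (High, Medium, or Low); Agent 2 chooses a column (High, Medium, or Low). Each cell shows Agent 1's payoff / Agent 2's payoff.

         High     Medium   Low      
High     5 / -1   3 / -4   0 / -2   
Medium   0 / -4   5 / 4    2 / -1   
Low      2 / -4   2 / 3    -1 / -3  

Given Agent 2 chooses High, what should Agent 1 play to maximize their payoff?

High

With Agent 2 fixed at High, Agent 1's payoffs are: High → 5, Medium → 0, Low → 2.
The maximum is 5, achieved by High.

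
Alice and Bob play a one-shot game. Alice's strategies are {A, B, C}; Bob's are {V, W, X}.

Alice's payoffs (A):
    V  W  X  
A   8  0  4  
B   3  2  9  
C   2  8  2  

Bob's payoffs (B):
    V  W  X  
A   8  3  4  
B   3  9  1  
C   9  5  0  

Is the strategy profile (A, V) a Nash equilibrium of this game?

Holding Bob at V: Alice gets 8 from A, versus 3 from B, 2 from C. No profitable deviation for Alice.
Holding Alice at A: Bob gets 8 from V, versus 3 from W, 4 from X. No profitable deviation for Bob either.

Yes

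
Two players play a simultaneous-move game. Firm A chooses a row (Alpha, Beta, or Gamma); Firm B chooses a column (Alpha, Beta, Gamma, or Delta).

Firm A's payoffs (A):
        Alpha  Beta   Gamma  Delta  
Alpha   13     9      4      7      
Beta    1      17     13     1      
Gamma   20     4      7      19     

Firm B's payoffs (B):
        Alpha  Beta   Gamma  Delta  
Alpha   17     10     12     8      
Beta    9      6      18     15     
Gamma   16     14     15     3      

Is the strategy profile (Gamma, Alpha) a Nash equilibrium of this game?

Holding Firm B at Alpha: Firm A gets 20 from Gamma, versus 13 from Alpha, 1 from Beta. No profitable deviation for Firm A.
Holding Firm A at Gamma: Firm B gets 16 from Alpha, versus 14 from Beta, 15 from Gamma, 3 from Delta. No profitable deviation for Firm B either.

Yes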